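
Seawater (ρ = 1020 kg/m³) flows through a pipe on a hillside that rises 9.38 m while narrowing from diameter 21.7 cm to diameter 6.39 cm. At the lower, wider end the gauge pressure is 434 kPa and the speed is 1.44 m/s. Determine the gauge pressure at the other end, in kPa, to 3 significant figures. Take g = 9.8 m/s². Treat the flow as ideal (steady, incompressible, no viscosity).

By continuity, v₂ = v₁·A₁/A₂ = 1.44·(370/32.1) = 16.6 m/s.
Bernoulli: P₁ + ½ρv₁² + ρg h₁ = P₂ + ½ρv₂² + ρg h₂, so P₂ = P₁ + ½ρ(v₁² − v₂²) − ρg(h₂ − h₁).
P₂ = 434000 + ½·1020·(1.44² − 16.6²) − 1020·9.8·(+9.38) = 434000 + (-140000) − (93800) = 201000 Pa.

P₂ ≈ 201 kPa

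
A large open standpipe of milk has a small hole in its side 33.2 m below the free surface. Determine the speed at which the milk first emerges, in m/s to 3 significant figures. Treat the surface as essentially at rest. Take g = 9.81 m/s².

25.5 m/s

Torricelli's result v = √(2gh) gives v = √(2·9.81·33.2) = 25.5 m/s.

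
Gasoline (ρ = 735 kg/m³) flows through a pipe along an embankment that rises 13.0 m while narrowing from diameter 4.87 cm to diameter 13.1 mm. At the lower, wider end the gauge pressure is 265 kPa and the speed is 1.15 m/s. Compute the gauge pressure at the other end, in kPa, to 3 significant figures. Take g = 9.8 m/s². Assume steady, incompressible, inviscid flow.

79.0 kPa

Mass conservation (A₁v₁ = A₂v₂) gives v₂ = 1.15 × 18.6/1.35 = 15.9 m/s.
Bernoulli: P₁ + ½ρv₁² + ρg h₁ = P₂ + ½ρv₂² + ρg h₂, so P₂ = P₁ + ½ρ(v₁² − v₂²) − ρg(h₂ − h₁).
P₂ = 265000 + ½·735·(1.15² − 15.9²) − 735·9.8·(+13.0) = 265000 + (-92300) − (93600) = 79000 Pa.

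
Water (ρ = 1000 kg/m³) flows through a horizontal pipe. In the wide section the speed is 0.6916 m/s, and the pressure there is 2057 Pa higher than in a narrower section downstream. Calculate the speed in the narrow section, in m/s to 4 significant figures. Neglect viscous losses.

v₂ = 2.143 m/s

Along the level pipe P + ½ρv² is conserved, hence v₂² = v₁² + 2(P₁ − P₂)/ρ.
v₂ = √(0.6916² + 2·2057/1000) = √(0.4783 + 4.114) = 2.143 m/s.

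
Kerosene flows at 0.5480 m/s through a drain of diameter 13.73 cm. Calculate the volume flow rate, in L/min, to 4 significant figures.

Q = A·v = 0.01481 m² × 0.5480 m/s = 0.008114 m³/s.
Converting: 0.008114 m³/s × 60000 = 486.8 L/min.

486.8 L/min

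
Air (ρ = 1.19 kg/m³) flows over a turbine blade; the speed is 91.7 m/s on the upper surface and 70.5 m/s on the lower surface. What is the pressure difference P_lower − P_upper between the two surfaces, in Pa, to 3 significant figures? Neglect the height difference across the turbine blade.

Bernoulli (same height): P_lower − P_upper = ½ρ(v_upper² − v_lower²).
ΔP = ½·1.19·(91.7² − 70.5²) = 2050 Pa.

ΔP ≈ 2050 Pa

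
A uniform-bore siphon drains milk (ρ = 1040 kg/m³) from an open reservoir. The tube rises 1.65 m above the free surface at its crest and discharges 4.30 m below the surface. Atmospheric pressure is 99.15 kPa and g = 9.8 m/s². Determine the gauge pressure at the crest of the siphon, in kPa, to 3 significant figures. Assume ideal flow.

Bernoulli surface→outlet gives ½v² = g·h_out, so v = √(2·9.8·4.30) = 9.18 m/s.
Continuity keeps v the same throughout the tube; from surface to crest, P_atm + 0 = P_top + ½ρv² + ρg·h_top.
P_top = 99150 − ½·1040·9.18² − 1040·9.8·1.65 = 38500 Pa. So P_gauge = P_top − P_atm = -60600 Pa.

P_gauge ≈ -60.6 kPa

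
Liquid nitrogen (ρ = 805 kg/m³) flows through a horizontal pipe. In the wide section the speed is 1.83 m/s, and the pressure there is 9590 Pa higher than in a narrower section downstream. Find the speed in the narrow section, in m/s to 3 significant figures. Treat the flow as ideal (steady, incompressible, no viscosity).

Horizontal Bernoulli: P₁ + ½ρv₁² = P₂ + ½ρv₂², so v₂² = v₁² + 2(P₁ − P₂)/ρ.
v₂ = √(1.83² + 2·9590/805) = √(3.35 + 23.8) = 5.21 m/s.

5.21 m/s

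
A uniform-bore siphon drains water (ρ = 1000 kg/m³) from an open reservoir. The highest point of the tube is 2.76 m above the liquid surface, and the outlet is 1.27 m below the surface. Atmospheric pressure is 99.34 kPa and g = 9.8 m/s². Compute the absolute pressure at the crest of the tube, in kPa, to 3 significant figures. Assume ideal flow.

Bernoulli surface→outlet gives ½v² = g·h_out, so v = √(2·9.8·1.27) = 4.99 m/s.
Continuity keeps v the same throughout the tube; from surface to crest, P_atm + 0 = P_top + ½ρv² + ρg·h_top.
P_top = 99340 − ½·1000·4.99² − 1000·9.8·2.76 = 59800 Pa.

P_top ≈ 59.8 kPa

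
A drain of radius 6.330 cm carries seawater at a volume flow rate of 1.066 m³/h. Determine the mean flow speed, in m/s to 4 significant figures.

Q = 1.066 m³/h = 0.0002961 m³/s.
v = Q/A = 0.0002961 / 0.01259 = 0.02352 m/s.

0.02352 m/s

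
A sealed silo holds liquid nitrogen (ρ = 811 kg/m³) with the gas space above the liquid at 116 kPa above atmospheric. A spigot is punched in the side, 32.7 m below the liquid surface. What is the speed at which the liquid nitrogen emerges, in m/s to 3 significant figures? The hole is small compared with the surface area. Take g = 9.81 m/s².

Take point 1 at the surface (v₁ ≈ 0) and point 2 at the hole (at atmospheric pressure). Bernoulli: P₁ + ρg h = P_atm + ½ρv₂².
With P₁ − P_atm = 116000 Pa, v₂ = √(2gh + 2ΔP/ρ) = √(2·9.81·32.7 + 2·116000/811) = 30.5 m/s.

30.5 m/s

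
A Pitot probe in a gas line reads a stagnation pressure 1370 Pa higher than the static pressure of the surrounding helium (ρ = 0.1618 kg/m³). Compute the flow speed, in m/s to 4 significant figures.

Bernoulli between the free stream and the stagnation point: ½ρv² = P_stag − P_static.
v = √(2ΔP/ρ) = √(2·1370/0.1618) = 130.1 m/s.

v = 130.1 m/s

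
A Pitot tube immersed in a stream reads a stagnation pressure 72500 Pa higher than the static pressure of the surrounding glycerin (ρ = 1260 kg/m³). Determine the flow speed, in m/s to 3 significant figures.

Bernoulli between the free stream and the stagnation point: ½ρv² = P_stag − P_static.
v = √(2ΔP/ρ) = √(2·72500/1260) = 10.7 m/s.

v ≈ 10.7 m/s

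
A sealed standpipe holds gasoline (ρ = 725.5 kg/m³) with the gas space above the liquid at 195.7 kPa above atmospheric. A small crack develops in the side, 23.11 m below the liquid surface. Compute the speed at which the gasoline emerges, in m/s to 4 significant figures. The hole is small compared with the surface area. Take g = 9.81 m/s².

v = 31.51 m/s

Take point 1 at the surface (v₁ ≈ 0) and point 2 at the hole (at atmospheric pressure). Bernoulli: P₁ + ρg h = P_atm + ½ρv₂².
With P₁ − P_atm = 195700 Pa, v₂ = √(2gh + 2ΔP/ρ) = √(2·9.81·23.11 + 2·195700/725.5) = 31.51 m/s.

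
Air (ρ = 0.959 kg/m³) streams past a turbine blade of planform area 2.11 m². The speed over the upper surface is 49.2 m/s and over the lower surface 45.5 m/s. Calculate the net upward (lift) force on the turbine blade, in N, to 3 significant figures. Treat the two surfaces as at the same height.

F ≈ 355 N

From P + ½ρv² = const at equal height, P_low − P_up = ½ρ(v_up² − v_low²).
ΔP = ½·0.959·(49.2² − 45.5²) = 168 Pa.
Lift = ΔP · A = 168 × 2.11 = 355 N.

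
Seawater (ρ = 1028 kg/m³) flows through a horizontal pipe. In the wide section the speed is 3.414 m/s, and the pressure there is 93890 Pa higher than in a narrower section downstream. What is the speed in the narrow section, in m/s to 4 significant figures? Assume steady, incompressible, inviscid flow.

v₂ ≈ 13.94 m/s

Along the level pipe P + ½ρv² is conserved, hence v₂² = v₁² + 2(P₁ − P₂)/ρ.
v₂ = √(3.414² + 2·93890/1028) = √(11.66 + 182.7) = 13.94 m/s.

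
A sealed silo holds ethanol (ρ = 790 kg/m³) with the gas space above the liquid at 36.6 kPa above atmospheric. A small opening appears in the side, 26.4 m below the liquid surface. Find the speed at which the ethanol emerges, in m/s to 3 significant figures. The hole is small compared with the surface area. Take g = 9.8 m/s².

24.7 m/s

Take point 1 at the surface (v₁ ≈ 0) and point 2 at the hole (at atmospheric pressure). Bernoulli: P₁ + ρg h = P_atm + ½ρv₂².
With P₁ − P_atm = 36600 Pa, v₂ = √(2gh + 2ΔP/ρ) = √(2·9.8·26.4 + 2·36600/790) = 24.7 m/s.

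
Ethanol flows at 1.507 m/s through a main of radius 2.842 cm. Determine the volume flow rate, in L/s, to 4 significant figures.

Q = A·v = 0.002537 m² × 1.507 m/s = 0.003824 m³/s.
Converting: 0.003824 m³/s × 1000 = 3.824 L/s.

3.824 L/s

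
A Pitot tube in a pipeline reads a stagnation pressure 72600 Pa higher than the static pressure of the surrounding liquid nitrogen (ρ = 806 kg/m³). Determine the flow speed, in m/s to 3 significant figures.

13.4 m/s

The dynamic pressure equals the rise in static pressure at the stagnation point: ΔP = ½ρv².
v = √(2ΔP/ρ) = √(2·72600/806) = 13.4 m/s.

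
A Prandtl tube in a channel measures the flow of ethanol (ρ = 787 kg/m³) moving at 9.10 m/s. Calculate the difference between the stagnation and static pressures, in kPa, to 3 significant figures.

Bernoulli between the free stream and the stagnation point: ½ρv² = P_stag − P_static.
ΔP = ½·787·9.10² = 32600 Pa.

ΔP ≈ 32.6 kPa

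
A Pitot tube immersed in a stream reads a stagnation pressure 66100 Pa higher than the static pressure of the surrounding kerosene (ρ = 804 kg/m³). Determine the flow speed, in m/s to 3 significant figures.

12.8 m/s

At the stagnation point the flow is brought to rest, so Bernoulli gives P_stag − P_static = ½ρv².
v = √(2ΔP/ρ) = √(2·66100/804) = 12.8 m/s.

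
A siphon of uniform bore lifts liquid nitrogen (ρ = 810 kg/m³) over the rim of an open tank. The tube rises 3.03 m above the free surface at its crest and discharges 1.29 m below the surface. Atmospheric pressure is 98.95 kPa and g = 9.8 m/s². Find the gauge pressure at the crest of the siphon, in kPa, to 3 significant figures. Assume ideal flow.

Bernoulli surface→outlet gives ½v² = g·h_out, so v = √(2·9.8·1.29) = 5.03 m/s.
With constant cross-section the crest speed equals v; applying Bernoulli from the surface up to the crest, P_top = P_atm − ½ρv² − ρg·h_top.
P_top = 98950 − ½·810·5.03² − 810·9.8·3.03 = 64700 Pa. So P_gauge = P_top − P_atm = -34300 Pa.

P_gauge ≈ -34.3 kPa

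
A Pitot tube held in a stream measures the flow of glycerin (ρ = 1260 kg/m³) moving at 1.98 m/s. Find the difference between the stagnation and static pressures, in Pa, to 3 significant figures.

ΔP ≈ 2470 Pa

Bernoulli between the free stream and the stagnation point: ½ρv² = P_stag − P_static.
ΔP = ½·1260·1.98² = 2470 Pa.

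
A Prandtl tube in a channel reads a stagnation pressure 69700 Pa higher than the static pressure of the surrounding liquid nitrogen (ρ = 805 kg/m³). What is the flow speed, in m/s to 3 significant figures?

The dynamic pressure equals the rise in static pressure at the stagnation point: ΔP = ½ρv².
v = √(2ΔP/ρ) = √(2·69700/805) = 13.2 m/s.

13.2 m/s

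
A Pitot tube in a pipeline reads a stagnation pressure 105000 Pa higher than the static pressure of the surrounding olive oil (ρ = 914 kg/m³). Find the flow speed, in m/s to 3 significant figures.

v = 15.2 m/s

The dynamic pressure equals the rise in static pressure at the stagnation point: ΔP = ½ρv².
v = √(2ΔP/ρ) = √(2·105000/914) = 15.2 m/s.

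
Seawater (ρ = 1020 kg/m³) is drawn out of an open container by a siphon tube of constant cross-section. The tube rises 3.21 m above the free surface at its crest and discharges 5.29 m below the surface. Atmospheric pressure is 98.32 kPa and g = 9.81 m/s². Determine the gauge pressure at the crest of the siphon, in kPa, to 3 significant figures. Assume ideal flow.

P_gauge ≈ -85.1 kPa

From the surface to the outlet (both open to atmosphere, surface at rest): v = √(2g·h_out) = √(2·9.81·5.29) = 10.2 m/s.
With constant cross-section the crest speed equals v; applying Bernoulli from the surface up to the crest, P_top = P_atm − ½ρv² − ρg·h_top.
P_top = 98320 − ½·1020·10.2² − 1020·9.81·3.21 = 13300 Pa. So P_gauge = P_top − P_atm = -85100 Pa.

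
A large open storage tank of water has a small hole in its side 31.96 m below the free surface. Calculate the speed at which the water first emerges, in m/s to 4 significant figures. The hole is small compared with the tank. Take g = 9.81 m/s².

The surface is effectively still and both ends are open, so ½v² = gh and v = √(2·9.81·31.96) = 25.04 m/s.

25.04 m/s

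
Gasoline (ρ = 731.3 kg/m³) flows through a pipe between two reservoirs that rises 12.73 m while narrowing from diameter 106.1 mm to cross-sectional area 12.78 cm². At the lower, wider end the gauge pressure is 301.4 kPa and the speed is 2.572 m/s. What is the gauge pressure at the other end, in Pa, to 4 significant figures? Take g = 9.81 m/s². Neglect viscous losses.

P₂ = 96730 Pa

Continuity gives A₁v₁ = A₂v₂, so v₂ = (88.41 cm²)/(12.78 cm²) × 2.572 m/s = 17.79 m/s.
Applying Bernoulli between the two ends and solving for P₂: P₂ = P₁ + ½ρ(v₁² − v₂²) − ρgΔh.
P₂ = 301400 + ½·731.3·(2.572² − 17.79²) − 731.3·9.81·(+12.73) = 301400 + (-113300) − (91330) = 96730 Pa.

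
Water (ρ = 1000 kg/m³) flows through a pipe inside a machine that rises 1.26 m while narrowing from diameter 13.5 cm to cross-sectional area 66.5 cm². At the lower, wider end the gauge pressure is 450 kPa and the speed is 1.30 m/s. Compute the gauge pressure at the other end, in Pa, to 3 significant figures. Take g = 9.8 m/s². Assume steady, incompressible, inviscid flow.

P₂ = 435000 Pa

Continuity gives A₁v₁ = A₂v₂, so v₂ = (143 cm²)/(66.5 cm²) × 1.30 m/s = 2.80 m/s.
Applying Bernoulli between the two ends and solving for P₂: P₂ = P₁ + ½ρ(v₁² − v₂²) − ρgΔh.
P₂ = 450000 + ½·1000·(1.30² − 2.80²) − 1000·9.8·(+1.26) = 450000 + (-3070) − (12300) = 435000 Pa.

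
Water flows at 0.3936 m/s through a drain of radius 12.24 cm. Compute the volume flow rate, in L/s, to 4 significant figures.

Q = A·v = 0.04707 m² × 0.3936 m/s = 0.01853 m³/s.
Converting: 0.01853 m³/s × 1000 = 18.53 L/s.

18.53 L/s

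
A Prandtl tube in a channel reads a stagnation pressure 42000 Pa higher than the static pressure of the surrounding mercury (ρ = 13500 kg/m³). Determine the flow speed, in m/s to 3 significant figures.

At the stagnation point the flow is brought to rest, so Bernoulli gives P_stag − P_static = ½ρv².
v = √(2ΔP/ρ) = √(2·42000/13500) = 2.49 m/s.

v ≈ 2.49 m/s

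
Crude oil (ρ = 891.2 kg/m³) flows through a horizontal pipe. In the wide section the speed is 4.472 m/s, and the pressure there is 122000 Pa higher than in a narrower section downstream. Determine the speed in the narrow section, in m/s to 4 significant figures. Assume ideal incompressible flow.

v₂ = 17.14 m/s

With h₁ = h₂, rearranging Bernoulli gives v₂ = √(v₁² + 2ΔP/ρ).
v₂ = √(4.472² + 2·122000/891.2) = √(20.00 + 273.8) = 17.14 m/s.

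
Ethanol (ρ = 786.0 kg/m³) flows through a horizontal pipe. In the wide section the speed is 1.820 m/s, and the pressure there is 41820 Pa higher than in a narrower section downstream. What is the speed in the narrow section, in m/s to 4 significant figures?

With h₁ = h₂, rearranging Bernoulli gives v₂ = √(v₁² + 2ΔP/ρ).
v₂ = √(1.820² + 2·41820/786.0) = √(3.312 + 106.4) = 10.47 m/s.

v₂ ≈ 10.47 m/s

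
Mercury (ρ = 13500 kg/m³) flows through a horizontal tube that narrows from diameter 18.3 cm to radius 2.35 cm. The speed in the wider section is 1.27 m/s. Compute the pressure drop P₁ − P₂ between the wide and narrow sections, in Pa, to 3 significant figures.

By continuity, v₂ = v₁·A₁/A₂ = 1.27·(263/17.3) = 19.3 m/s.
Along the horizontal streamline, P + ½ρv² is constant.
P₁ − P₂ = ½·13500·(19.3² − 1.27²) = ½·13500·369 = 2490000 Pa.

ΔP ≈ 2490000 Pa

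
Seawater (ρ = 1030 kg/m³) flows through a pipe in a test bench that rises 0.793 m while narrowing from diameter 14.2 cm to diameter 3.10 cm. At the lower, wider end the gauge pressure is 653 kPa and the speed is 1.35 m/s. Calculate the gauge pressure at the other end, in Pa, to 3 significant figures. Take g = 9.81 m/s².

The volume flow rate is constant, so v₂ = (A₁/A₂)v₁ = (158/7.55)·1.35 = 28.3 m/s.
Energy conservation along the streamline gives P₂ = P₁ − ½ρ(v₂² − v₁²) − ρg(h₂ − h₁).
P₂ = 653000 + ½·1030·(1.35² − 28.3²) − 1030·9.81·(+0.793) = 653000 + (-412000) − (8010) = 233000 Pa.

P₂ ≈ 233000 Pa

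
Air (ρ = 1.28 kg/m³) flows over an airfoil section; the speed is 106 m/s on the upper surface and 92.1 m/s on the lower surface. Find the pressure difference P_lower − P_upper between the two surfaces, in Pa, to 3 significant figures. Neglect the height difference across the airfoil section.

1760 Pa

With negligible Δh, P + ½ρv² is constant, so P_low − P_up = ½ρ(v_up² − v_low²).
ΔP = ½·1.28·(106² − 92.1²) = 1760 Pa.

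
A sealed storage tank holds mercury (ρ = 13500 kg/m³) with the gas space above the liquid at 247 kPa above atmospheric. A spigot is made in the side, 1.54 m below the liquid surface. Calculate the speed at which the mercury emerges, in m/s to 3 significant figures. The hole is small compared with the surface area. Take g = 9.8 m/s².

v = 8.17 m/s

Take point 1 at the surface (v₁ ≈ 0) and point 2 at the hole (at atmospheric pressure). Bernoulli: P₁ + ρg h = P_atm + ½ρv₂².
With P₁ − P_atm = 247000 Pa, v₂ = √(2gh + 2ΔP/ρ) = √(2·9.8·1.54 + 2·247000/13500) = 8.17 m/s.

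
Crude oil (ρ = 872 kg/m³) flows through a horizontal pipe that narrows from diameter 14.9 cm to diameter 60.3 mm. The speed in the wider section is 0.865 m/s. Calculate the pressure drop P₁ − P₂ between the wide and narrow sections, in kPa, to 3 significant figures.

ΔP ≈ 11.8 kPa

Mass conservation (A₁v₁ = A₂v₂) gives v₂ = 0.865 × 174/28.6 = 5.28 m/s.
With no height change, Bernoulli's equation is P₁ + ½ρv₁² = P₂ + ½ρv₂².
P₁ − P₂ = ½·872·(5.28² − 0.865²) = ½·872·27.1 = 11800 Pa.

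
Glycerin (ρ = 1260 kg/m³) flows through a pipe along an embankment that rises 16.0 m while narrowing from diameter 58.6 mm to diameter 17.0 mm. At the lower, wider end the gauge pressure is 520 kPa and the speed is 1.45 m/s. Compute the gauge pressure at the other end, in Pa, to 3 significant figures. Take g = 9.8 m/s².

Mass conservation (A₁v₁ = A₂v₂) gives v₂ = 1.45 × 27.0/2.27 = 17.2 m/s.
Energy conservation along the streamline gives P₂ = P₁ − ½ρ(v₂² − v₁²) − ρg(h₂ − h₁).
P₂ = 520000 + ½·1260·(1.45² − 17.2²) − 1260·9.8·(+16.0) = 520000 + (-186000) − (198000) = 137000 Pa.

P₂ ≈ 137000 Pa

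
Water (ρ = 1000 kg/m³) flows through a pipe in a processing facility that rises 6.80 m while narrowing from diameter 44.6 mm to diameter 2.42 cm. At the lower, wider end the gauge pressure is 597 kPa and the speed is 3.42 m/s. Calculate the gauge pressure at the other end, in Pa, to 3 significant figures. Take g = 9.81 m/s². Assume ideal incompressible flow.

Continuity gives A₁v₁ = A₂v₂, so v₂ = (15.6 cm²)/(4.60 cm²) × 3.42 m/s = 11.6 m/s.
Applying Bernoulli between the two ends and solving for P₂: P₂ = P₁ + ½ρ(v₁² − v₂²) − ρgΔh.
P₂ = 597000 + ½·1000·(3.42² − 11.6²) − 1000·9.81·(+6.80) = 597000 + (-61600) − (66700) = 469000 Pa.

P₂ = 469000 Pa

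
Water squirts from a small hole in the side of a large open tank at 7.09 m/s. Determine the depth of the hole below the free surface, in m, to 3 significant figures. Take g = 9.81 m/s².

For a small hole in a large open tank, ½v² = gh, giving h = v²/(2g).
h = 7.09²/(2·9.81) = 50.3/19.62 = 2.56 m.

h ≈ 2.56 m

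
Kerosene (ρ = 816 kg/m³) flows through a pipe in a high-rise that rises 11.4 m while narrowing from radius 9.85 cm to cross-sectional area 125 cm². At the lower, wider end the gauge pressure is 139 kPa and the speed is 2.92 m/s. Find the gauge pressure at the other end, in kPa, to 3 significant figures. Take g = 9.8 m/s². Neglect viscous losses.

The volume flow rate is constant, so v₂ = (A₁/A₂)v₁ = (305/125)·2.92 = 7.12 m/s.
Bernoulli: P₁ + ½ρv₁² + ρg h₁ = P₂ + ½ρv₂² + ρg h₂, so P₂ = P₁ + ½ρ(v₁² − v₂²) − ρg(h₂ − h₁).
P₂ = 139000 + ½·816·(2.92² − 7.12²) − 816·9.8·(+11.4) = 139000 + (-17200) − (91200) = 30600 Pa.

P₂ ≈ 30.6 kPa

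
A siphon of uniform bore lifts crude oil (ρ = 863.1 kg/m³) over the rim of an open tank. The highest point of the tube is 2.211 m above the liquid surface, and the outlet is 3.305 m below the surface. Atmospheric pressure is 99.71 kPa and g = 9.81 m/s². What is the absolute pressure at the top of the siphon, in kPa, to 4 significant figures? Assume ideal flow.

The outlet speed comes from Torricelli: v = √(2g·3.305) = 8.053 m/s.
With constant cross-section the crest speed equals v; applying Bernoulli from the surface up to the crest, P_top = P_atm − ½ρv² − ρg·h_top.
P_top = 99710 − ½·863.1·8.053² − 863.1·9.81·2.211 = 53010 Pa.

P_top ≈ 53.01 kPa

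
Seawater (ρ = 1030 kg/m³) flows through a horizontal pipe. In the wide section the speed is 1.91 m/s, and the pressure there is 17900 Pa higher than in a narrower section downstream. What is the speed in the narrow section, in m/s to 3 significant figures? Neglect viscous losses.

v₂ ≈ 6.20 m/s

Along the level pipe P + ½ρv² is conserved, hence v₂² = v₁² + 2(P₁ − P₂)/ρ.
v₂ = √(1.91² + 2·17900/1030) = √(3.65 + 34.8) = 6.20 m/s.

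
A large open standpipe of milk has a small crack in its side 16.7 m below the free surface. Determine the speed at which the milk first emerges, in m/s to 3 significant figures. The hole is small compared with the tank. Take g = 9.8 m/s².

With the surface at rest and both surface and jet at atmospheric pressure, Bernoulli gives ρg h = ½ρv², so v = √(2gh) = √(2·9.8·16.7) = 18.1 m/s.

v ≈ 18.1 m/s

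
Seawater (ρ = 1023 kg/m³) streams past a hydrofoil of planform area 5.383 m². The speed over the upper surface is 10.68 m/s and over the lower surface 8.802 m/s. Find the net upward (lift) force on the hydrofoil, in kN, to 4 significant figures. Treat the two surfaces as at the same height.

F ≈ 100.7 kN

With equal heights on the two surfaces, Bernoulli gives P_lower − P_upper = ½ρ(v_upper² − v_lower²).
ΔP = ½·1023·(10.68² − 8.802²) = 18710 Pa.
Lift = ΔP · A = 18710 × 5.383 = 100700 N.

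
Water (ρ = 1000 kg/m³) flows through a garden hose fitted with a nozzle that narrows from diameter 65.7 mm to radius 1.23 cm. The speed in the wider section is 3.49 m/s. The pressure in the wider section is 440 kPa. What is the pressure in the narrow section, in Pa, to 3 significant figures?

Mass conservation (A₁v₁ = A₂v₂) gives v₂ = 3.49 × 33.9/4.75 = 24.9 m/s.
Along the horizontal streamline, P + ½ρv² is constant.
P₂ = P₁ − ½ρ(v₂² − v₁²) = 440000 − ½·1000·(24.9² − 3.49²) = 440000 − 304000 = 136000 Pa.

136000 Pa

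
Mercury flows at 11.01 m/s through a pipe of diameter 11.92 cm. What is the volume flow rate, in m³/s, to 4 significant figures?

Q = A·v = 0.01116 m² × 11.01 m/s = 0.1229 m³/s.

0.1229 m³/s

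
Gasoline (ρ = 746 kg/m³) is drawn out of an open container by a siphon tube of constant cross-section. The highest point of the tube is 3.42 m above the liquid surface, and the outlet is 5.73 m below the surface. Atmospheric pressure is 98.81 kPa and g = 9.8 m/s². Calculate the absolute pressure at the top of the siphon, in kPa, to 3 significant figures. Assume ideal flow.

From the surface to the outlet (both open to atmosphere, surface at rest): v = √(2g·h_out) = √(2·9.8·5.73) = 10.6 m/s.
The bore is uniform, so the speed at the crest is the same v. Bernoulli surface→crest: P_atm = P_top + ½ρv² + ρg·h_top.
P_top = 98810 − ½·746·10.6² − 746·9.8·3.42 = 31900 Pa.

P_top ≈ 31.9 kPa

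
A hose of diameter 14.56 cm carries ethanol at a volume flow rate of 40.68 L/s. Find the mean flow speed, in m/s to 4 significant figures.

Q = 40.68 L/s = 0.04068 m³/s.
v = Q/A = 0.04068 / 0.01665 = 2.443 m/s.

v ≈ 2.443 m/s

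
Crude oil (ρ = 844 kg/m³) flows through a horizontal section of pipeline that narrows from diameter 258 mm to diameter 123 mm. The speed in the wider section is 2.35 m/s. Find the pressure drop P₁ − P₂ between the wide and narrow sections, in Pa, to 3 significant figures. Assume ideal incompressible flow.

Mass conservation (A₁v₁ = A₂v₂) gives v₂ = 2.35 × 523/119 = 10.3 m/s.
Bernoulli (h₁ = h₂): P₁ − P₂ = ½ρ(v₂² − v₁²).
P₁ − P₂ = ½·844·(10.3² − 2.35²) = ½·844·101 = 42800 Pa.

ΔP ≈ 42800 Pa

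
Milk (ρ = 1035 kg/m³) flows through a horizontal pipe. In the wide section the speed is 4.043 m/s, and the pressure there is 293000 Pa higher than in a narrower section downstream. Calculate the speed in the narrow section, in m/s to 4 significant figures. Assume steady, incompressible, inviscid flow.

Along the level pipe P + ½ρv² is conserved, hence v₂² = v₁² + 2(P₁ − P₂)/ρ.
v₂ = √(4.043² + 2·293000/1035) = √(16.35 + 566.2) = 24.14 m/s.

v₂ = 24.14 m/s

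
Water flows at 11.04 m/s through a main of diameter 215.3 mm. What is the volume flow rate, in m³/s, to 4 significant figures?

Q ≈ 0.4019 m³/s

Q = A·v = 0.03641 m² × 11.04 m/s = 0.4019 m³/s.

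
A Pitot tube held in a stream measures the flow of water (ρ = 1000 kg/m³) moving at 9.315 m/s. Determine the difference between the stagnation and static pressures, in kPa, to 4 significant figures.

The dynamic pressure equals the rise in static pressure at the stagnation point: ΔP = ½ρv².
ΔP = ½·1000·9.315² = 43380 Pa.

ΔP ≈ 43.38 kPa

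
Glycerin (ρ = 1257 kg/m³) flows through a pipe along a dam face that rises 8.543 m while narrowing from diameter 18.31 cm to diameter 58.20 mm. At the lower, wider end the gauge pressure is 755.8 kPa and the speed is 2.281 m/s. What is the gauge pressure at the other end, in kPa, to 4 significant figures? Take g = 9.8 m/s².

The volume flow rate is constant, so v₂ = (A₁/A₂)v₁ = (263.3/26.60)·2.281 = 22.58 m/s.
Applying Bernoulli between the two ends and solving for P₂: P₂ = P₁ + ½ρ(v₁² − v₂²) − ρgΔh.
P₂ = 755800 + ½·1257·(2.281² − 22.58²) − 1257·9.8·(+8.543) = 755800 + (-317100) − (105200) = 333500 Pa.

P₂ ≈ 333.5 kPa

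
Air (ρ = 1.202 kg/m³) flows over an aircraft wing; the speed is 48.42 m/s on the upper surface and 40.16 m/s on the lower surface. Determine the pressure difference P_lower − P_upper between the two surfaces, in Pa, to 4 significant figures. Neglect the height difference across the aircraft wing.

ΔP ≈ 439.7 Pa

Bernoulli (same height): P_lower − P_upper = ½ρ(v_upper² − v_lower²).
ΔP = ½·1.202·(48.42² − 40.16²) = 439.7 Pa.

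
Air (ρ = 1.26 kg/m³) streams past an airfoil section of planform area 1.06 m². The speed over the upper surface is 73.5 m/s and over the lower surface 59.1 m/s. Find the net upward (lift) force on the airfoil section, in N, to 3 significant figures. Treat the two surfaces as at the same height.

F = 1280 N

With equal heights on the two surfaces, Bernoulli gives P_lower − P_upper = ½ρ(v_upper² − v_lower²).
ΔP = ½·1.26·(73.5² − 59.1²) = 1200 Pa.
Lift = ΔP · A = 1200 × 1.06 = 1280 N.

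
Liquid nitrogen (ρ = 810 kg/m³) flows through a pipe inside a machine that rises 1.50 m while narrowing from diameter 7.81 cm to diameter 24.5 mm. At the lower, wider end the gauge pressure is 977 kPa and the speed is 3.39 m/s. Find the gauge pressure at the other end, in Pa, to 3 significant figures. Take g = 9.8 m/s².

P₂ = 489000 Pa

Mass conservation (A₁v₁ = A₂v₂) gives v₂ = 3.39 × 47.9/4.71 = 34.4 m/s.
Energy conservation along the streamline gives P₂ = P₁ − ½ρ(v₂² − v₁²) − ρg(h₂ − h₁).
P₂ = 977000 + ½·810·(3.39² − 34.4²) − 810·9.8·(+1.50) = 977000 + (-476000) − (11900) = 489000 Pa.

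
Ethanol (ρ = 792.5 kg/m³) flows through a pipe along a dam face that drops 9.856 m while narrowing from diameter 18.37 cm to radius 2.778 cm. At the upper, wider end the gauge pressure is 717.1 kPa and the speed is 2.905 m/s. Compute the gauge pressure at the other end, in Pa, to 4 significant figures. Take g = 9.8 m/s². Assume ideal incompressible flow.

P₂ = 397400 Pa

By continuity, v₂ = v₁·A₁/A₂ = 2.905·(265.0/24.24) = 31.76 m/s.
Bernoulli: P₁ + ½ρv₁² + ρg h₁ = P₂ + ½ρv₂² + ρg h₂, so P₂ = P₁ + ½ρ(v₁² − v₂²) − ρg(h₂ − h₁).
P₂ = 717100 + ½·792.5·(2.905² − 31.76²) − 792.5·9.8·(−9.856) = 717100 + (-396300) − (-76550) = 397400 Pa.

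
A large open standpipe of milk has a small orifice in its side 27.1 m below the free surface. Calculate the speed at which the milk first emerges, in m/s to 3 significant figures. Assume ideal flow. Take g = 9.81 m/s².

Torricelli's result v = √(2gh) gives v = √(2·9.81·27.1) = 23.1 m/s.

v = 23.1 m/s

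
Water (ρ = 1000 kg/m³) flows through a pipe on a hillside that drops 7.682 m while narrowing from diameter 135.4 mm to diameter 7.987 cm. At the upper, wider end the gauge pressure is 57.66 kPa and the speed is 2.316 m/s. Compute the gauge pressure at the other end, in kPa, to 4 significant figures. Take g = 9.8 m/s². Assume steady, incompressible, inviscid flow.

By continuity, v₂ = v₁·A₁/A₂ = 2.316·(144.0/50.10) = 6.656 m/s.
Bernoulli: P₁ + ½ρv₁² + ρg h₁ = P₂ + ½ρv₂² + ρg h₂, so P₂ = P₁ + ½ρ(v₁² − v₂²) − ρg(h₂ − h₁).
P₂ = 57660 + ½·1000·(2.316² − 6.656²) − 1000·9.8·(−7.682) = 57660 + (-19470) − (-75280) = 113500 Pa.

113.5 kPa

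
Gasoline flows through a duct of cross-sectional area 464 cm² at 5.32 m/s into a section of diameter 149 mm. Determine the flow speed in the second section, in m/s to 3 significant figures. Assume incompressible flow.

The volume flow rate is constant, so v₂ = (A₁/A₂)v₁ = (464/174)·5.32 = 14.2 m/s.

v₂ = 14.2 m/s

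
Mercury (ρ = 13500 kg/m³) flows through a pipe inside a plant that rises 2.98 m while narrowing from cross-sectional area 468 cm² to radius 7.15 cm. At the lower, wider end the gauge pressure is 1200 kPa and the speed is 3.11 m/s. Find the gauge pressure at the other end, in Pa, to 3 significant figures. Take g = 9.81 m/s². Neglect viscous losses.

The volume flow rate is constant, so v₂ = (A₁/A₂)v₁ = (468/161)·3.11 = 9.06 m/s.
Energy conservation along the streamline gives P₂ = P₁ − ½ρ(v₂² − v₁²) − ρg(h₂ − h₁).
P₂ = 1200000 + ½·13500·(3.11² − 9.06²) − 13500·9.81·(+2.98) = 1200000 + (-489000) − (395000) = 316000 Pa.

316000 Pa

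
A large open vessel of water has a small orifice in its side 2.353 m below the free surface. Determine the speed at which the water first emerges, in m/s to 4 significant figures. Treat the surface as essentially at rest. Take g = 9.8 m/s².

The surface is effectively still and both ends are open, so ½v² = gh and v = √(2·9.8·2.353) = 6.791 m/s.

6.791 m/s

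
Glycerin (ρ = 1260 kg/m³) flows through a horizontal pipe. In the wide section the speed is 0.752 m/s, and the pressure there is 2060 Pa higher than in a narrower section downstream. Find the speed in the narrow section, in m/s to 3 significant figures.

v₂ = 1.96 m/s

Horizontal Bernoulli: P₁ + ½ρv₁² = P₂ + ½ρv₂², so v₂² = v₁² + 2(P₁ − P₂)/ρ.
v₂ = √(0.752² + 2·2060/1260) = √(0.566 + 3.27) = 1.96 m/s.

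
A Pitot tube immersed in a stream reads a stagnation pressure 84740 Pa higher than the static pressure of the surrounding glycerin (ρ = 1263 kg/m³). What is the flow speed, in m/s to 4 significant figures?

v ≈ 11.58 m/s

Bernoulli between the free stream and the stagnation point: ½ρv² = P_stag − P_static.
v = √(2ΔP/ρ) = √(2·84740/1263) = 11.58 m/s.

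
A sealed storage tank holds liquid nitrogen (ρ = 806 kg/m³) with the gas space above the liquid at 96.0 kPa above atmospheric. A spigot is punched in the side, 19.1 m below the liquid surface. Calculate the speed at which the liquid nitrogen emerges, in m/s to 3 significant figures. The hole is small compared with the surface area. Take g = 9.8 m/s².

v ≈ 24.8 m/s

Take point 1 at the surface (v₁ ≈ 0) and point 2 at the hole (at atmospheric pressure). Bernoulli: P₁ + ρg h = P_atm + ½ρv₂².
With P₁ − P_atm = 96000 Pa, v₂ = √(2gh + 2ΔP/ρ) = √(2·9.8·19.1 + 2·96000/806) = 24.8 m/s.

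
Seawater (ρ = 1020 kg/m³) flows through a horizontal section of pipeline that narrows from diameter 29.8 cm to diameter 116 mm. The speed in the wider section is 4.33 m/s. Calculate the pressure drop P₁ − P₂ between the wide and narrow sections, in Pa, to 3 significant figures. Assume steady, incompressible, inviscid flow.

By continuity, v₂ = v₁·A₁/A₂ = 4.33·(697/106) = 28.6 m/s.
Along the horizontal streamline, P + ½ρv² is constant.
P₁ − P₂ = ½·1020·(28.6² − 4.33²) = ½·1020·798 = 407000 Pa.

ΔP ≈ 407000 Pa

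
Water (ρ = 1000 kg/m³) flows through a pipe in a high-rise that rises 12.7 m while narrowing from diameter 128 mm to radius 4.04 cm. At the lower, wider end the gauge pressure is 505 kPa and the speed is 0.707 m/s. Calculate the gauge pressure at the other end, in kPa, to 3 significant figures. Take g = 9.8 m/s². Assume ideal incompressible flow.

379 kPa

By continuity, v₂ = v₁·A₁/A₂ = 0.707·(129/51.3) = 1.77 m/s.
Bernoulli: P₁ + ½ρv₁² + ρg h₁ = P₂ + ½ρv₂² + ρg h₂, so P₂ = P₁ + ½ρ(v₁² − v₂²) − ρg(h₂ − h₁).
P₂ = 505000 + ½·1000·(0.707² − 1.77²) − 1000·9.8·(+12.7) = 505000 + (-1320) − (124000) = 379000 Pa.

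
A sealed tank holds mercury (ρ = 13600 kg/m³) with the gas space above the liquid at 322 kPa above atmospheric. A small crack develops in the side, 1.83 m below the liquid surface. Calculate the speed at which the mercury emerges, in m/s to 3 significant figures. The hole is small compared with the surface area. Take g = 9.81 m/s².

v ≈ 9.12 m/s

Take point 1 at the surface (v₁ ≈ 0) and point 2 at the hole (at atmospheric pressure). Bernoulli: P₁ + ρg h = P_atm + ½ρv₂².
With P₁ − P_atm = 322000 Pa, v₂ = √(2gh + 2ΔP/ρ) = √(2·9.81·1.83 + 2·322000/13600) = 9.12 m/s.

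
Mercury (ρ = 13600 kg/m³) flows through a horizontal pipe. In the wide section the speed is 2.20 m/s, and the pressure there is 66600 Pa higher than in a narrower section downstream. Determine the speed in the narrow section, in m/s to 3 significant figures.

v₂ ≈ 3.83 m/s

With h₁ = h₂, rearranging Bernoulli gives v₂ = √(v₁² + 2ΔP/ρ).
v₂ = √(2.20² + 2·66600/13600) = √(4.84 + 9.79) = 3.83 m/s.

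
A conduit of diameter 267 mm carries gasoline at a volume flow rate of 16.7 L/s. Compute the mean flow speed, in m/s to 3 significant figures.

0.298 m/s

Q = 16.7 L/s = 0.0167 m³/s.
v = Q/A = 0.0167 / 0.0560 = 0.298 m/s.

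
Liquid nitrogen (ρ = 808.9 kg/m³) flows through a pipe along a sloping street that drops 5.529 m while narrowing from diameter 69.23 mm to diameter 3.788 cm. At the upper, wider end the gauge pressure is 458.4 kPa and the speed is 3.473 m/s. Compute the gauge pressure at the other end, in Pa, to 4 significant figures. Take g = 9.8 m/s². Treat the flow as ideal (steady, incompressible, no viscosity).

By continuity, v₂ = v₁·A₁/A₂ = 3.473·(37.64/11.27) = 11.60 m/s.
Energy conservation along the streamline gives P₂ = P₁ − ½ρ(v₂² − v₁²) − ρg(h₂ − h₁).
P₂ = 458400 + ½·808.9·(3.473² − 11.60²) − 808.9·9.8·(−5.529) = 458400 + (-49550) − (-43830) = 452700 Pa.

P₂ ≈ 452700 Pa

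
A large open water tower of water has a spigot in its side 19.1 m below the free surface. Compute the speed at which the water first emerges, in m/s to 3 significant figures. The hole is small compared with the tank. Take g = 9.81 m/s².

v = 19.4 m/s

With the surface at rest and both surface and jet at atmospheric pressure, Bernoulli gives ρg h = ½ρv², so v = √(2gh) = √(2·9.81·19.1) = 19.4 m/s.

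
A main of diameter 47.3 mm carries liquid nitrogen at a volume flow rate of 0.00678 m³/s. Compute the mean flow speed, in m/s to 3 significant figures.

v = 3.86 m/s

Q = 0.00678 m³/s = 0.00678 m³/s.
v = Q/A = 0.00678 / 0.00176 = 3.86 m/s.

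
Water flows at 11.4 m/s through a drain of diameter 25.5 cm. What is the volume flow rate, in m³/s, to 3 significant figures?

Q = A·v = 0.0511 m² × 11.4 m/s = 0.582 m³/s.

Q = 0.582 m³/s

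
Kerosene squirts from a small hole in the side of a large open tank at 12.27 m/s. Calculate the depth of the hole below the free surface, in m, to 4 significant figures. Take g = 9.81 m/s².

h = 7.673 m

Torricelli: v = √(2gh), so h = v²/(2g).
h = 12.27²/(2·9.81) = 150.6/19.62 = 7.673 m.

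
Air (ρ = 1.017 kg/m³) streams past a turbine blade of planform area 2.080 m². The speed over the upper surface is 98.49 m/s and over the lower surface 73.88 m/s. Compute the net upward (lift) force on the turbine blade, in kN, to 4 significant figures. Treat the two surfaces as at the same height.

F = 4.487 kN

With equal heights on the two surfaces, Bernoulli gives P_lower − P_upper = ½ρ(v_upper² − v_lower²).
ΔP = ½·1.017·(98.49² − 73.88²) = 2157 Pa.
Lift = ΔP · A = 2157 × 2.080 = 4487 N.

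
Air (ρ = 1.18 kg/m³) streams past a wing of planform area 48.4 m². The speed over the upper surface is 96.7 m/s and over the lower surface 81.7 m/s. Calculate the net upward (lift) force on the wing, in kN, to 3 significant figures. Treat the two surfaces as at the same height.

F = 76.4 kN

The faster flow above has the lower pressure; Bernoulli (same height) gives ΔP = ½ρ(v_up² − v_low²).
ΔP = ½·1.18·(96.7² − 81.7²) = 1580 Pa.
Lift = ΔP · A = 1580 × 48.4 = 76400 N.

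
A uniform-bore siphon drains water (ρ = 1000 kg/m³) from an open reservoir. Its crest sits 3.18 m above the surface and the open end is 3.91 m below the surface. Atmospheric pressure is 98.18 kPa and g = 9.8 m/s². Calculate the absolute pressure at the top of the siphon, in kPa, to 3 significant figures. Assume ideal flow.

28.7 kPa

From the surface to the outlet (both open to atmosphere, surface at rest): v = √(2g·h_out) = √(2·9.8·3.91) = 8.75 m/s.
Continuity keeps v the same throughout the tube; from surface to crest, P_atm + 0 = P_top + ½ρv² + ρg·h_top.
P_top = 98180 − ½·1000·8.75² − 1000·9.8·3.18 = 28700 Pa.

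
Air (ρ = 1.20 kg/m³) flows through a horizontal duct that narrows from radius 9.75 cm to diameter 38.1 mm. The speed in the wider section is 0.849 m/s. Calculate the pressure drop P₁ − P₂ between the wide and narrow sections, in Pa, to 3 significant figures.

The volume flow rate is constant, so v₂ = (A₁/A₂)v₁ = (299/11.4)·0.849 = 22.2 m/s.
Along the horizontal streamline, P + ½ρv² is constant.
P₁ − P₂ = ½·1.20·(22.2² − 0.849²) = ½·1.20·494 = 296 Pa.

296 Pa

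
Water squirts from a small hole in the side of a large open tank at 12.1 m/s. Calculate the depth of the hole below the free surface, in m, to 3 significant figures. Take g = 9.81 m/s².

h ≈ 7.46 m

Torricelli: v = √(2gh), so h = v²/(2g).
h = 12.1²/(2·9.81) = 146/19.62 = 7.46 m.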